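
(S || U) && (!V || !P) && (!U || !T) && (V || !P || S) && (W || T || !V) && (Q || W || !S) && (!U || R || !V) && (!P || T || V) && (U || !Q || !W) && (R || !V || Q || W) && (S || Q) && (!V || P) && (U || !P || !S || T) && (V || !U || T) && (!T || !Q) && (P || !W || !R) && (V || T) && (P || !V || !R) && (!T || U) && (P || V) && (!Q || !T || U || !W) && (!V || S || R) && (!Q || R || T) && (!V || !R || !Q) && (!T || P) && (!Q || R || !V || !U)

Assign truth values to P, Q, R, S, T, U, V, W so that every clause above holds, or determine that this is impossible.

UNSATISFIABLE

Case S = true:
Case V = false:
The clause (T) is unit, so T = true.
The clause (!U) is unit, so U = false.
That conflicts with the unit clause (U).
So V must be the other value — set V = true.
The clause (!P) is unit, so P = false.
That conflicts with the unit clause (P).
Both values of V lead to a conflict.
So S must be the other value — set S = false.
The clause (U) is unit, so U = true.
The clause (!T) is unit, so T = false.
The clause (Q) is unit, so Q = true.
The clause (V) is unit, so V = true.
The clause (!P) is unit, so P = false.
That conflicts with the unit clause (P).
Both values of S lead to a conflict.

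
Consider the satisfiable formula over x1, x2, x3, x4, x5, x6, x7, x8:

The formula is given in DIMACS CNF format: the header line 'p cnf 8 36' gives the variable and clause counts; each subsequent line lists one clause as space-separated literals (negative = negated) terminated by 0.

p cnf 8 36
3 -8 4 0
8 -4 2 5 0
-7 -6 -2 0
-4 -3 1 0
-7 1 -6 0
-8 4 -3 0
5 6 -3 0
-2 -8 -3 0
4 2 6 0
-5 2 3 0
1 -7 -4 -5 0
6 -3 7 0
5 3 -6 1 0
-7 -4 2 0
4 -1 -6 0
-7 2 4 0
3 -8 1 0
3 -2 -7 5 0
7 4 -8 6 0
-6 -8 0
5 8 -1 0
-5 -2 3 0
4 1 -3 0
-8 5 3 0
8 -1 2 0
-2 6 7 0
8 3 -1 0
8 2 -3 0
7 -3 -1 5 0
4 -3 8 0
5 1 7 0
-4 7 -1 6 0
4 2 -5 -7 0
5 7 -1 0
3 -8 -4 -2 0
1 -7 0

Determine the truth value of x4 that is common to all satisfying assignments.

True

Suppose x4 = False.
Branch on x3: set x3 = True.
The clause (¬x8) is unit, so x8 = False.
That conflicts with the unit clause (x8).
Backtrack on x3: now try x3 = False.
The clause (¬x8) is unit, so x8 = False.
The clause (¬x1) is unit, so x1 = False.
The clause (¬x7) is unit, so x7 = False.
The clause (x5) is unit, so x5 = True.
The clause (x2) is unit, so x2 = True.
That conflicts with the unit clause (¬x2).
Neither x3 = True nor x3 = False works.
So every satisfying assignment has x4 = True.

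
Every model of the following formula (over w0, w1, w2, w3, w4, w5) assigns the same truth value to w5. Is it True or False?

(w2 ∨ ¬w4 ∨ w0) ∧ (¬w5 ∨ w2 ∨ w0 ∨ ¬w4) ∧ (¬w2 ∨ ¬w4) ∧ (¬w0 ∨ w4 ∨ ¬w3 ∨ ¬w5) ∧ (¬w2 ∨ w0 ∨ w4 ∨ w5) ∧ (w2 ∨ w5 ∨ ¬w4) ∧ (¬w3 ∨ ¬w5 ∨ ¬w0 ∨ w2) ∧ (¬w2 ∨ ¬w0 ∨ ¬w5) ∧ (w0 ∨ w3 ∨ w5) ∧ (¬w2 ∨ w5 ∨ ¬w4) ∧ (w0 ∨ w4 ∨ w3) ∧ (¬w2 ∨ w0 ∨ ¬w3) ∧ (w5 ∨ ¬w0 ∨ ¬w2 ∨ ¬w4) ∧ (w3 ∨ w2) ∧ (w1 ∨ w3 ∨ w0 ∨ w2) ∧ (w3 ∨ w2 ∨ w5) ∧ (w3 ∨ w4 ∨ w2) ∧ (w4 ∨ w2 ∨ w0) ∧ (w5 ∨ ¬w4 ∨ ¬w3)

False

Suppose w5 = True.
Branch on w2: set w2 = False.
Unit clause (w3) forces w3 = True.
Unit clause (¬w0) forces w0 = False.
Unit clause (¬w4) forces w4 = False.
But (w4) is also a unit clause — contradiction.
That branch fails; take w2 = True instead.
Unit clause (¬w4) forces w4 = False.
Unit clause (¬w0) forces w0 = False.
Unit clause (w3) forces w3 = True.
But (¬w3) is also a unit clause — contradiction.
Both values of w2 lead to a conflict.
So every satisfying assignment has w5 = False.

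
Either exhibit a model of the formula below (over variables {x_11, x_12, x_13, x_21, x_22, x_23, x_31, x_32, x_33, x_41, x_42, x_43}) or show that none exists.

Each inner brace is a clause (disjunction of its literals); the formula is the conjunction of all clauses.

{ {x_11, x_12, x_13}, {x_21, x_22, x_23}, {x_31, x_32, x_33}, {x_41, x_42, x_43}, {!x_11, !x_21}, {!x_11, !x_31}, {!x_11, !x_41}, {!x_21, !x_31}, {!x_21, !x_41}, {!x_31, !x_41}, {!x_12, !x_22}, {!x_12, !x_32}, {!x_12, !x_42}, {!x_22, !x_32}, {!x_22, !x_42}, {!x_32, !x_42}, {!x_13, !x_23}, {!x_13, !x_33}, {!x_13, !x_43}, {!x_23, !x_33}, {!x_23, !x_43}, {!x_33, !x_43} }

Branch on x_11: set x_11 = false.
Branch on x_12: set x_12 = true.
Unit clause (!x_22) forces x_22 = false.
Unit clause (!x_32) forces x_32 = false.
Unit clause (!x_42) forces x_42 = false.
Branch on x_21: set x_21 = true.
Unit clause (!x_31) forces x_31 = false.
Unit clause (x_33) forces x_33 = true.
Unit clause (!x_41) forces x_41 = false.
Unit clause (x_43) forces x_43 = true.
That conflicts with the unit clause (!x_43).
Backtrack on x_21: now try x_21 = false.
Unit clause (x_23) forces x_23 = true.
Unit clause (!x_13) forces x_13 = false.
Unit clause (!x_33) forces x_33 = false.
Unit clause (x_31) forces x_31 = true.
Unit clause (!x_41) forces x_41 = false.
Unit clause (x_43) forces x_43 = true.
That conflicts with the unit clause (!x_43).
Either choice for x_21 ends in contradiction.
Backtrack on x_12: now try x_12 = false.
Unit clause (x_13) forces x_13 = true.
Unit clause (!x_23) forces x_23 = false.
Unit clause (!x_33) forces x_33 = false.
Unit clause (!x_43) forces x_43 = false.
Branch on x_21: set x_21 = true.
Unit clause (!x_31) forces x_31 = false.
Unit clause (x_32) forces x_32 = true.
Unit clause (!x_41) forces x_41 = false.
Unit clause (x_42) forces x_42 = true.
That conflicts with the unit clause (!x_42).
Backtrack on x_21: now try x_21 = false.
Unit clause (x_22) forces x_22 = true.
Unit clause (!x_32) forces x_32 = false.
Unit clause (x_31) forces x_31 = true.
Unit clause (!x_41) forces x_41 = false.
Unit clause (x_42) forces x_42 = true.
That conflicts with the unit clause (!x_42).
Either choice for x_21 ends in contradiction.
Either choice for x_12 ends in contradiction.
Backtrack on x_11: now try x_11 = true.
Unit clause (!x_21) forces x_21 = false.
Unit clause (!x_31) forces x_31 = false.
Unit clause (!x_41) forces x_41 = false.
Branch on x_22: set x_22 = true.
Unit clause (!x_12) forces x_12 = false.
Unit clause (!x_32) forces x_32 = false.
Unit clause (x_33) forces x_33 = true.
Unit clause (!x_42) forces x_42 = false.
Unit clause (x_43) forces x_43 = true.
That conflicts with the unit clause (!x_43).
Backtrack on x_22: now try x_22 = false.
Unit clause (x_23) forces x_23 = true.
Unit clause (!x_13) forces x_13 = false.
Unit clause (!x_33) forces x_33 = false.
Unit clause (x_32) forces x_32 = true.
Unit clause (!x_12) forces x_12 = false.
Unit clause (!x_42) forces x_42 = false.
Unit clause (x_43) forces x_43 = true.
That conflicts with the unit clause (!x_43).
Either choice for x_22 ends in contradiction.
Either choice for x_11 ends in contradiction.

UNSATISFIABLE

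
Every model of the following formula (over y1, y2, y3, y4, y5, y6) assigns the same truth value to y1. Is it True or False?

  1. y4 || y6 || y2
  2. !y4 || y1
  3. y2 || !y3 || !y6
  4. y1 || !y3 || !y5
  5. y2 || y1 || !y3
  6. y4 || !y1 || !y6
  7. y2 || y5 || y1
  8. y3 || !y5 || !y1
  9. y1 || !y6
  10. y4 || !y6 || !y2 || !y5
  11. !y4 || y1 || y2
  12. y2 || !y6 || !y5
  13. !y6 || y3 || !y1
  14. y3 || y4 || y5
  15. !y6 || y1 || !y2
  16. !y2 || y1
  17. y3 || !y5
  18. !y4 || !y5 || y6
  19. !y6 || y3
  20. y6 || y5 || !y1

Suppose y1 = false.
(!y4) alone gives y4 = false.
(!y6) alone gives y6 = false.
(y2) alone gives y2 = true.
But (!y2) is also a unit clause — contradiction.
So every satisfying assignment has y1 = True.

True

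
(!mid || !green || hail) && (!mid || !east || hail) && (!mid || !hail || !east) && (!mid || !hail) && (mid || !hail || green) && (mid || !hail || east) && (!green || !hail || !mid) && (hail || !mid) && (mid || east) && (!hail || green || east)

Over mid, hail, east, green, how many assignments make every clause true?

3

There are 2^4 = 16 truth assignments over (mid, hail, east, green).
Split on hail. With hail = true, the clauses containing hail are satisfied and !hail drops from the rest; 1 of the 2^3 = 8 assignments to the other variables satisfy what remains.
With hail = false, by the same count on the reduced clause set, 2 assignments work.
(One model: mid=F, hail=F, east=T, green=F.)
Total: 1 + 2 = 3.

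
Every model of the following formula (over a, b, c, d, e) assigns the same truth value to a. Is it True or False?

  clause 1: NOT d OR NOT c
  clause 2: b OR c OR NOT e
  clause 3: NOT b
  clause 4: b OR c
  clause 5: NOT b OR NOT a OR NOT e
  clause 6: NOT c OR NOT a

False

Suppose a = true.
Unit clause (NOT b) forces b = false.
Unit clause (c) forces c = true.
But (NOT c) is also a unit clause — contradiction.
So every satisfying assignment has a = False.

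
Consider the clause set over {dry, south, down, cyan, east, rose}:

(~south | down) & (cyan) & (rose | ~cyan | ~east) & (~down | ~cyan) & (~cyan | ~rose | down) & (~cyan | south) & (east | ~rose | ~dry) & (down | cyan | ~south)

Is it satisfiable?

The clause (cyan) is unit, so cyan = 1.
The clause (~down) is unit, so down = 0.
The clause (~south) is unit, so south = 0.
But (south) is also a unit clause — contradiction.
No assignment satisfies every clause.

No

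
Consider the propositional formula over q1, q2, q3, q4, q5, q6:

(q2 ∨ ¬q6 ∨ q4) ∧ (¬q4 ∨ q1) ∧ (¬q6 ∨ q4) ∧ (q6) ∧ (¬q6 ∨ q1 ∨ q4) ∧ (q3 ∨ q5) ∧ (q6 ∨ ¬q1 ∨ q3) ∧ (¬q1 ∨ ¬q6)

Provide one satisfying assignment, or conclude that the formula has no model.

The clause (q6) is unit, so q6 = True.
The clause (q4) is unit, so q4 = True.
The clause (q1) is unit, so q1 = True.
Now (¬q1) is unsatisfied and unit — conflict.

UNSATISFIABLE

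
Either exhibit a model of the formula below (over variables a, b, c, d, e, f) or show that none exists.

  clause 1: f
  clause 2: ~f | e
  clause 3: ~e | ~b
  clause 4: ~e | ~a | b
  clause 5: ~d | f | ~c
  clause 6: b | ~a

The clause (f) is unit, so f = 1.
The clause (e) is unit, so e = 1.
The clause (~b) is unit, so b = 0.
The clause (~a) is unit, so a = 0.
All clauses hold; c, d can take either value.

a=0,  b=0,  c=1,  d=0,  e=1,  f=1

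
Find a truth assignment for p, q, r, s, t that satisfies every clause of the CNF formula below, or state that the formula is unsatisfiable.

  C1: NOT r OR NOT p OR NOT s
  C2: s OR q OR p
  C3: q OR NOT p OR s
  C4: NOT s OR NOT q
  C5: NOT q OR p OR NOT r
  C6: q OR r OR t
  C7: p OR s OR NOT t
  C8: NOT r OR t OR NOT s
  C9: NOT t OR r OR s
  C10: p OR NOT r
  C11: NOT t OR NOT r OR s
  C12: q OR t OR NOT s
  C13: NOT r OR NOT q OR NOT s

Try s = true.
Unit clause (NOT q) forces q = false.
Unit clause (t) forces t = true.
Try r = false.
All clauses hold; p can take either value.

p=false,  q=false,  r=false,  s=true,  t=true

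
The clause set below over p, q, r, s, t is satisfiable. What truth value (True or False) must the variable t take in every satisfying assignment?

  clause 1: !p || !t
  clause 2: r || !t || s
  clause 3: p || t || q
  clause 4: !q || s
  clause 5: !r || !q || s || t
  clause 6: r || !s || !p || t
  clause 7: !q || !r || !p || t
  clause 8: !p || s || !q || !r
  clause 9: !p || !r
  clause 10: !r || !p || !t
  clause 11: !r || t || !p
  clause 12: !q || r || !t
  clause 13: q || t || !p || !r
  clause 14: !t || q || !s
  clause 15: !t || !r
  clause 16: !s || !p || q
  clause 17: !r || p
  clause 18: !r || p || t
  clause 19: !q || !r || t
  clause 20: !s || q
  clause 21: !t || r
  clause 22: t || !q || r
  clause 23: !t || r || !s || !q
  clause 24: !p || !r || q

Suppose t = true.
(!p) alone gives p = false.
(!r) alone gives r = false.
That conflicts with the unit clause (r).
So every satisfying assignment has t = False.

False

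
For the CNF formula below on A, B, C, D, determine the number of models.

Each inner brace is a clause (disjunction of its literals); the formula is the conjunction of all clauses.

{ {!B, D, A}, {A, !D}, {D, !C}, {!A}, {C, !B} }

1

There are 2^4 = 16 truth assignments over (A, B, C, D).
Check each against the 5 clauses (columns in the order A, B, C, D):
  F F F F  ✓ satisfies all
  F F F T  ✗ fails (A || !D)
  F F T F  ✗ fails (D || !C)
  F F T T  ✗ fails (A || !D)
  F T F F  ✗ fails (!B || D || A)
  F T F T  ✗ fails (A || !D)
  F T T F  ✗ fails (!B || D || A)
  F T T T  ✗ fails (A || !D)
  T F F F  ✗ fails (!A)
  T F F T  ✗ fails (!A)
  T F T F  ✗ fails (D || !C)
  T F T T  ✗ fails (!A)
  T T F F  ✗ fails (!A)
  T T F T  ✗ fails (!A)
  T T T F  ✗ fails (D || !C)
  T T T T  ✗ fails (!A)
1 of the 16 rows is a model.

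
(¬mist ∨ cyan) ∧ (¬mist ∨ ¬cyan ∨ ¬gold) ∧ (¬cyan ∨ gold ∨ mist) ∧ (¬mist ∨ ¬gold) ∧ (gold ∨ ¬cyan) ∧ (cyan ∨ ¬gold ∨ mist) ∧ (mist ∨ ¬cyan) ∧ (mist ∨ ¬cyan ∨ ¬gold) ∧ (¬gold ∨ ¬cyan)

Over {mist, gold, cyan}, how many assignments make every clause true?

1

There are 2^3 = 8 truth assignments over (mist, gold, cyan).
Split on cyan. With cyan = True, the clauses containing cyan are satisfied and ¬cyan drops from the rest; 0 of the 2^2 = 4 assignments to the other variables satisfy what remains.
With cyan = False, by the same count on the reduced clause set, 1 assignment works.
(One model: mist=F, gold=F, cyan=F.)
Total: 0 + 1 = 1.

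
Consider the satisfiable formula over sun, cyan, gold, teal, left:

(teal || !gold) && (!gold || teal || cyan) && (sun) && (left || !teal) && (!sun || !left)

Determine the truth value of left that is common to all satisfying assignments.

False

Suppose left = true.
From the singleton clause (sun), sun = true.
Now (!sun) is unsatisfied and unit — conflict.
So every satisfying assignment has left = False.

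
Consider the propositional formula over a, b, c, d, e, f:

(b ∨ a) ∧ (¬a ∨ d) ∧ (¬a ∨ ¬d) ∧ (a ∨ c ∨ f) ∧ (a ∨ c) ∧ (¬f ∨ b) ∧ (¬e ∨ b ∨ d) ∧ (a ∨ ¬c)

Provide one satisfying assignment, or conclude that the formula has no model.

UNSATISFIABLE

Try b = True.
Try a = False.
Unit clause (c) forces c = True.
That conflicts with the unit clause (¬c).
Undo a and try a = True.
Unit clause (d) forces d = True.
That conflicts with the unit clause (¬d).
Neither a = True nor a = False works.
Undo b and try b = False.
Unit clause (a) forces a = True.
Unit clause (d) forces d = True.
That conflicts with the unit clause (¬d).
Neither b = True nor b = False works.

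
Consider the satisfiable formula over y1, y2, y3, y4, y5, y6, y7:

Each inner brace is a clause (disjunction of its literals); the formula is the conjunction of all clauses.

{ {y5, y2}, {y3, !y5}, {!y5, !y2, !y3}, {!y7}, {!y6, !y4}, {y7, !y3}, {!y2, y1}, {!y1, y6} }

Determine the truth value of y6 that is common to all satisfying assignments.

True

Suppose y6 = false.
Unit clause (!y7) forces y7 = false.
Unit clause (!y3) forces y3 = false.
Unit clause (!y5) forces y5 = false.
Unit clause (y2) forces y2 = true.
Unit clause (y1) forces y1 = true.
That conflicts with the unit clause (!y1).
So every satisfying assignment has y6 = True.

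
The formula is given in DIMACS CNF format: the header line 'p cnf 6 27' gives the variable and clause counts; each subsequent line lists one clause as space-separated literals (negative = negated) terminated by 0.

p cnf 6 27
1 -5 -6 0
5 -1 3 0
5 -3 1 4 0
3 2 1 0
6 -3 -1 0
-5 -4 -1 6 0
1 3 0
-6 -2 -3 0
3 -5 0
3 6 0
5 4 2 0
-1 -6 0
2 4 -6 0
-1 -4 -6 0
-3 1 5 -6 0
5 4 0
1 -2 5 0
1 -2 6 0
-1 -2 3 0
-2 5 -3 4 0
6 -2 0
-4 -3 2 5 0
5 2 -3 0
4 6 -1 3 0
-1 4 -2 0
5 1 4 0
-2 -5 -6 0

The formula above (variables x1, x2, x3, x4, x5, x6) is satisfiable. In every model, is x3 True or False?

True

Suppose x3 = False.
(x1) alone gives x1 = True.
(x5) alone gives x5 = True.
That conflicts with the unit clause (¬x5).
So every satisfying assignment has x3 = True.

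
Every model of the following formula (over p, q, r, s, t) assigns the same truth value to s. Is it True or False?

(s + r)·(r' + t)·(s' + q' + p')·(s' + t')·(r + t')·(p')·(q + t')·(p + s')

Suppose s = 1.
The clause (t') is unit, so t = 0.
The clause (r') is unit, so r = 0.
The clause (p') is unit, so p = 0.
That conflicts with the unit clause (p).
So every satisfying assignment has s = False.

False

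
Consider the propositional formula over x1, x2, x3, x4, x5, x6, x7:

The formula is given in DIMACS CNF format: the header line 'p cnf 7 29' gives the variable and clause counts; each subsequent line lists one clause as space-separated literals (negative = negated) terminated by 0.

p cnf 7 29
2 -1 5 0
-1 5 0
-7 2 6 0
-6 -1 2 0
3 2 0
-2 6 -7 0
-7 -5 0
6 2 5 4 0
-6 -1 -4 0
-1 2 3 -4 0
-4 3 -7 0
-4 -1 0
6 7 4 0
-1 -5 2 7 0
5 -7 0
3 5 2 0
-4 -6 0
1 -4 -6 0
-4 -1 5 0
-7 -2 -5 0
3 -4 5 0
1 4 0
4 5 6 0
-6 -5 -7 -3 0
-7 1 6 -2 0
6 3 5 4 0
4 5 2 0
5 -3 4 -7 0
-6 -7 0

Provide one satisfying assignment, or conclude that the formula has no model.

x1: False,  x2: True,  x3: False,  x4: True,  x5: True,  x6: False,  x7: False

Branch on x1: set x1 = False.
From the singleton clause (x4), x4 = True.
From the singleton clause (¬x6), x6 = False.
Branch on x7: set x7 = False.
Branch on x3: set x3 = False.
From the singleton clause (x2), x2 = True.
From the singleton clause (x5), x5 = True.
This assignment satisfies each clause.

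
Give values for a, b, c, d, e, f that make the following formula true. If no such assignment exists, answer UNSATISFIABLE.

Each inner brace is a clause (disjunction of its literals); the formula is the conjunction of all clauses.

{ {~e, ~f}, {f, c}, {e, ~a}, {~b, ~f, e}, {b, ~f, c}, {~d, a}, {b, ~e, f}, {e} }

From the singleton clause (e), e = 1.
From the singleton clause (~f), f = 0.
From the singleton clause (c), c = 1.
From the singleton clause (b), b = 1.
Case d = 1:
From the singleton clause (a), a = 1.
Every clause now holds.

a: 1; b: 1; c: 1; d: 1; e: 1; f: 0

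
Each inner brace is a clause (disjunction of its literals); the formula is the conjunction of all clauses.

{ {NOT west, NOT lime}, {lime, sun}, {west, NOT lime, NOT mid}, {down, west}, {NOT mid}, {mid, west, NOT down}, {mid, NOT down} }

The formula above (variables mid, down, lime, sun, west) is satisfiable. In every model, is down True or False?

False

Suppose down = true.
The clause (NOT mid) is unit, so mid = false.
That conflicts with the unit clause (mid).
So every satisfying assignment has down = False.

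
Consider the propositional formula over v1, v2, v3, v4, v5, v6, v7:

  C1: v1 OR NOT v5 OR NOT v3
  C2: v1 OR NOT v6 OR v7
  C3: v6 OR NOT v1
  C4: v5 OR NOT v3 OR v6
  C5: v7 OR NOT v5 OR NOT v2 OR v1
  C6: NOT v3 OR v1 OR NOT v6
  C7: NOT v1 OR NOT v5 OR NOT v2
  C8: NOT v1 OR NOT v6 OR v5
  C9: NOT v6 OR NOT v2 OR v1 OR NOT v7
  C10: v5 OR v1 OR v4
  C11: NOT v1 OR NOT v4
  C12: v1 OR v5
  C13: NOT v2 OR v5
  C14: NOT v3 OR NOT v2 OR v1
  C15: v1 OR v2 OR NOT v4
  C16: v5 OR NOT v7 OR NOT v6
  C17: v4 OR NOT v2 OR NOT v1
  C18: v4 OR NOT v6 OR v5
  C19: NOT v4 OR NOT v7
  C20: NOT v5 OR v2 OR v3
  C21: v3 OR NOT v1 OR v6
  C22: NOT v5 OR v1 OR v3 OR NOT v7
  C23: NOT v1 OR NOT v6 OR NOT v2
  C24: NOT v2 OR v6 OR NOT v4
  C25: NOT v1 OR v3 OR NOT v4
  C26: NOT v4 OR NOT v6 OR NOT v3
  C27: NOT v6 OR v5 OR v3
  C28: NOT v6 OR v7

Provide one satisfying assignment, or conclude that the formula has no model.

Branch on v6: set v6 = true.
From the singleton clause (v7), v7 = true.
From the singleton clause (v5), v5 = true.
From the singleton clause (NOT v4), v4 = false.
Branch on v1: set v1 = true.
From the singleton clause (NOT v2), v2 = false.
From the singleton clause (v3), v3 = true.
All clauses are satisfied.

v1: true; v2: false; v3: true; v4: false; v5: true; v6: true; v7: true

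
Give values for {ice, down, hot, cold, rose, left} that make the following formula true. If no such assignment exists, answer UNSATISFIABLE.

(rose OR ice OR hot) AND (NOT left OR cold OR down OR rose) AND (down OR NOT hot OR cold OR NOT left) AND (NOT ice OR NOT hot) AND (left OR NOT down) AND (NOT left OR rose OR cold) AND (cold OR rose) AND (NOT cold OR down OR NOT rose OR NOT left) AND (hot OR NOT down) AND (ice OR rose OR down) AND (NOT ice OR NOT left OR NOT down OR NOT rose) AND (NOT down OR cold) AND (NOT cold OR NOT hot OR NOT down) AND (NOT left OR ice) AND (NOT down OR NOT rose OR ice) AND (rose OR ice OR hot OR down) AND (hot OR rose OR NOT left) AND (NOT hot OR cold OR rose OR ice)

Suppose ice = true.
(NOT hot) alone gives hot = false.
(NOT down) alone gives down = false.
Suppose cold = true.
Suppose rose = false.
(NOT left) alone gives left = false.
This assignment satisfies each clause.

ice ↦ true; down ↦ false; hot ↦ false; cold ↦ true; rose ↦ false; left ↦ false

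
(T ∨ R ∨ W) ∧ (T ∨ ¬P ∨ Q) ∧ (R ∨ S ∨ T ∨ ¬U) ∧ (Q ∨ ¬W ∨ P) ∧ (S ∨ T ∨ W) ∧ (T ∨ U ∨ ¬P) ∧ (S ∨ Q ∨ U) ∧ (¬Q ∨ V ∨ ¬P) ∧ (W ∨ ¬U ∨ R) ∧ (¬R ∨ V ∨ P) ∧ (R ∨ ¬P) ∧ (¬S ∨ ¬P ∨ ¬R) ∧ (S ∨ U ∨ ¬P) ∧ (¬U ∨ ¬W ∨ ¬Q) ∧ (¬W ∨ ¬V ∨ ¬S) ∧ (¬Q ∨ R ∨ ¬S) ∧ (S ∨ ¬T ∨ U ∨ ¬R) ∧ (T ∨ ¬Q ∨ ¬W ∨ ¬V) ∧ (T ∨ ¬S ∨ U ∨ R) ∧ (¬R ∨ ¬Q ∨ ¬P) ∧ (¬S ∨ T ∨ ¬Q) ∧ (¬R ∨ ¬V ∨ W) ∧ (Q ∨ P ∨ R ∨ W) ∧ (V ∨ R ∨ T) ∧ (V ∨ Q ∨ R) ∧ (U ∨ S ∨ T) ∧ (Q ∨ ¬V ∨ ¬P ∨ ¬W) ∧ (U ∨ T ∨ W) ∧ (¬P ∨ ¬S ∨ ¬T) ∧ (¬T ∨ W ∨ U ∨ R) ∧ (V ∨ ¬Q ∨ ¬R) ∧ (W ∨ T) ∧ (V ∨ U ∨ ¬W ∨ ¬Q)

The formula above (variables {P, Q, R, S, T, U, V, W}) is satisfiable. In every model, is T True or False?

Suppose T = False.
The clause (W) is unit, so W = True.
Try P = False.
The clause (Q) is unit, so Q = True.
The clause (¬U) is unit, so U = False.
The clause (¬V) is unit, so V = False.
Now (V) is unsatisfied and unit — conflict.
That branch fails; take P = True instead.
The clause (Q) is unit, so Q = True.
The clause (U) is unit, so U = True.
Now (¬U) is unsatisfied and unit — conflict.
Neither P = True nor P = False works.
So every satisfying assignment has T = True.

True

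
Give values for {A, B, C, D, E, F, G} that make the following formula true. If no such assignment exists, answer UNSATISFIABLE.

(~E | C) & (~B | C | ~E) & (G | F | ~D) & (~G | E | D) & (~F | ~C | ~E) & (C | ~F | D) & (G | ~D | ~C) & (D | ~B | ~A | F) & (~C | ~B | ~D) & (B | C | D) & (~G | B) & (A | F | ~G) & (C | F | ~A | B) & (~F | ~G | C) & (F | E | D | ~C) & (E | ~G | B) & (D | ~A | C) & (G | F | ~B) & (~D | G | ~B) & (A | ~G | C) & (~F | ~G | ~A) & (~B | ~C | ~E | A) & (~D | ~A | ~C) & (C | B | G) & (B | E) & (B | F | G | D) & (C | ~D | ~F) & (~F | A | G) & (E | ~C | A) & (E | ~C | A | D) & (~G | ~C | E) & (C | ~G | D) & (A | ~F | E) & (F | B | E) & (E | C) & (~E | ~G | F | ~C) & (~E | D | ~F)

A: 1, B: 1, C: 1, D: 0, E: 0, F: 1, G: 0

Branch on E: set E = 0.
(B) alone gives B = 1.
(C) alone gives C = 1.
(~D) alone gives D = 0.
(~G) alone gives G = 0.
(F) alone gives F = 1.
(A) alone gives A = 1.
Every clause now holds.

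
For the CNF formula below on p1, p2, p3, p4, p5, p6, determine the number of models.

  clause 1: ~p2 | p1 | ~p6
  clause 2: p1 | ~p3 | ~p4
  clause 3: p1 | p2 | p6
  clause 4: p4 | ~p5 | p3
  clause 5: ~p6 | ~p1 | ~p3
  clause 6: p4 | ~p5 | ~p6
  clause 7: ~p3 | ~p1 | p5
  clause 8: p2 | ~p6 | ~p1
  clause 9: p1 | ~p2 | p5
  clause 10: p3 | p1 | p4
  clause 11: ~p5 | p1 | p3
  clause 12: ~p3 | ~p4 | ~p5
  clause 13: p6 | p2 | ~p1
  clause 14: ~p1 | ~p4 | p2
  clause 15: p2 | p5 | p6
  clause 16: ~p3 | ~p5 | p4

8

There are 2^6 = 64 truth assignments over (p1, p2, p3, p4, p5, p6).
Split on p1. With p1 = 1, the clauses containing p1 are satisfied and ~p1 drops from the rest; 6 of the 2^5 = 32 assignments to the other variables satisfy what remains.
With p1 = 0, by the same count on the reduced clause set, 2 assignments work.
(One model: p1=F, p2=F, p3=F, p4=T, p5=F, p6=T.)
Total: 6 + 2 = 8.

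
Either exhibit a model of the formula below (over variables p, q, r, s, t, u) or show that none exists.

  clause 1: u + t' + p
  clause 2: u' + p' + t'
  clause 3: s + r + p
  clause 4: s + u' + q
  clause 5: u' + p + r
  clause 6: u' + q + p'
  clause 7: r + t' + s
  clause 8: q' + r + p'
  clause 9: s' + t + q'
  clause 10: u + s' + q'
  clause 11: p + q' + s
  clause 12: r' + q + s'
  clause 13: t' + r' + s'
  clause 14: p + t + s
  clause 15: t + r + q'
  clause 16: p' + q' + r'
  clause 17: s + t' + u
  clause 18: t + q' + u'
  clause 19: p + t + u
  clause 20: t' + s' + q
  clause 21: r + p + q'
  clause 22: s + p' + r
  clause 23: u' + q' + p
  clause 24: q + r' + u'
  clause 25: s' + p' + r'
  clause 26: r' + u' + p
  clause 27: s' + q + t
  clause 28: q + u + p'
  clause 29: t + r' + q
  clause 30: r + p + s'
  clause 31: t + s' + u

Try u = 1.
Try p = 0.
From the singleton clause (r), r = 1.
Now (r') is unsatisfied and unit — conflict.
Undo p and try p = 1.
From the singleton clause (t'), t = 0.
From the singleton clause (q), q = 1.
Now (q') is unsatisfied and unit — conflict.
Both values of p lead to a conflict.
Undo u and try u = 0.
Try t = 0.
From the singleton clause (p), p = 1.
From the singleton clause (q), q = 1.
From the singleton clause (r), r = 1.
Now (r') is unsatisfied and unit — conflict.
Undo t and try t = 1.
From the singleton clause (p), p = 1.
From the singleton clause (s), s = 1.
From the singleton clause (q'), q = 0.
Now (q) is unsatisfied and unit — conflict.
Both values of t lead to a conflict.
Both values of u lead to a conflict.

UNSATISFIABLE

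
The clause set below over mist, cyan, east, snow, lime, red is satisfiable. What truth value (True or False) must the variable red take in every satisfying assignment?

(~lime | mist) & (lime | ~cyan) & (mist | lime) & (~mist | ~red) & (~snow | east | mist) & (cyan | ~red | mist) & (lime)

Suppose red = 1.
From the singleton clause (~mist), mist = 0.
From the singleton clause (~lime), lime = 0.
But (lime) is also a unit clause — contradiction.
So every satisfying assignment has red = False.

False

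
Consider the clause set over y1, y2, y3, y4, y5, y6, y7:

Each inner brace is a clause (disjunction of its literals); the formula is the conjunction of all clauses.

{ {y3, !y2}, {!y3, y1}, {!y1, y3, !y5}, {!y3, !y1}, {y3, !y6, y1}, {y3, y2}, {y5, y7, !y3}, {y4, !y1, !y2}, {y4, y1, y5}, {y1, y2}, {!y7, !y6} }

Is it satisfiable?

No

Branch on y3: set y3 = true.
From the singleton clause (y1), y1 = true.
That conflicts with the unit clause (!y1).
Undo y3 and try y3 = false.
From the singleton clause (!y2), y2 = false.
That conflicts with the unit clause (y2).
Either choice for y3 ends in contradiction.
No assignment satisfies every clause.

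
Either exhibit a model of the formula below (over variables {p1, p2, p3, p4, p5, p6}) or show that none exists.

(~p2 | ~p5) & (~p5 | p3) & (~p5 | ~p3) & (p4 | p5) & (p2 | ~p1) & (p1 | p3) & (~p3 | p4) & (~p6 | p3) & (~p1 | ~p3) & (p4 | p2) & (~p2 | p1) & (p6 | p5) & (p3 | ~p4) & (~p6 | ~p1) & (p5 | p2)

Branch on p2: set p2 = 0.
(~p1) alone gives p1 = 0.
(p3) alone gives p3 = 1.
(~p5) alone gives p5 = 0.
Now (p5) is unsatisfied and unit — conflict.
Undo p2 and try p2 = 1.
(~p5) alone gives p5 = 0.
(p4) alone gives p4 = 1.
(p1) alone gives p1 = 1.
(~p3) alone gives p3 = 0.
Now (p3) is unsatisfied and unit — conflict.
Either choice for p2 ends in contradiction.

UNSATISFIABLE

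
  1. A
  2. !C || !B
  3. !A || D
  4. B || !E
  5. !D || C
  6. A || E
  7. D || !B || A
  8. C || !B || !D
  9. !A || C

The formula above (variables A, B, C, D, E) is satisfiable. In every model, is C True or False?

Suppose C = false.
(A) alone gives A = true.
That conflicts with the unit clause (!A).
So every satisfying assignment has C = True.

True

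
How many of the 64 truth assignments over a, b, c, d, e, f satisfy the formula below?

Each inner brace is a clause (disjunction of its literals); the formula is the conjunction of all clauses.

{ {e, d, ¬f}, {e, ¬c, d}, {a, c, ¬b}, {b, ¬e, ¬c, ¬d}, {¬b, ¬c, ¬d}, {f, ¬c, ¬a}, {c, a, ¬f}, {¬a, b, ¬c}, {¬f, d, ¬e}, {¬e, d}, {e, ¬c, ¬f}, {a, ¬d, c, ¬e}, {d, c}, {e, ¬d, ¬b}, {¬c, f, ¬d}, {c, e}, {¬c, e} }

There are 2^6 = 64 truth assignments over (a, b, c, d, e, f).
Split on c. With c = True, the clauses containing c are satisfied and ¬c drops from the rest; 0 of the 2^5 = 32 assignments to the other variables satisfy what remains.
With c = False, by the same count on the reduced clause set, 4 assignments work.
Total: 0 + 4 = 4.

4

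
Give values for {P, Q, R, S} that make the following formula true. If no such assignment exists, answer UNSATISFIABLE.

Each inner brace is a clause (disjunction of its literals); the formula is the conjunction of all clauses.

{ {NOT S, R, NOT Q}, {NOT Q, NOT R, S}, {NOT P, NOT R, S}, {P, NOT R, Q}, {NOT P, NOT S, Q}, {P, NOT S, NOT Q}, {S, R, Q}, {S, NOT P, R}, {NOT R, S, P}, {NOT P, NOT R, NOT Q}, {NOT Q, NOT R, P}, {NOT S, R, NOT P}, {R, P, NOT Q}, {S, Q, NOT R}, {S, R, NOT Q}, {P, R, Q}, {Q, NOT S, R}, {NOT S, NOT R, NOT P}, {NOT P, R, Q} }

UNSATISFIABLE

Try S = false.
Try Q = false.
Unit clause (R) forces R = true.
That conflicts with the unit clause (NOT R).
Backtrack on Q: now try Q = true.
Unit clause (NOT R) forces R = false.
That conflicts with the unit clause (R).
Neither Q = true nor Q = false works.
Backtrack on S: now try S = true.
Try R = true.
Unit clause (NOT P) forces P = false.
Unit clause (Q) forces Q = true.
That conflicts with the unit clause (NOT Q).
Backtrack on R: now try R = false.
Unit clause (NOT Q) forces Q = false.
That conflicts with the unit clause (Q).
Neither R = true nor R = false works.
Neither S = true nor S = false works.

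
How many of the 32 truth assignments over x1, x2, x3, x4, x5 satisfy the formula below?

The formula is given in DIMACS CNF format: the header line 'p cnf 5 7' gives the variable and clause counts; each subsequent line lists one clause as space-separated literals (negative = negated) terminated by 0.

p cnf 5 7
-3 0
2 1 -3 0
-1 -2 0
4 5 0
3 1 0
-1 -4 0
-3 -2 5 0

1

There are 2^5 = 32 truth assignments over (x1, x2, x3, x4, x5).
Split on x4. With x4 = True, the clauses containing x4 are satisfied and ¬x4 drops from the rest; 0 of the 2^4 = 16 assignments to the other variables satisfy what remains.
With x4 = False, by the same count on the reduced clause set, 1 assignment works.
Total: 0 + 1 = 1.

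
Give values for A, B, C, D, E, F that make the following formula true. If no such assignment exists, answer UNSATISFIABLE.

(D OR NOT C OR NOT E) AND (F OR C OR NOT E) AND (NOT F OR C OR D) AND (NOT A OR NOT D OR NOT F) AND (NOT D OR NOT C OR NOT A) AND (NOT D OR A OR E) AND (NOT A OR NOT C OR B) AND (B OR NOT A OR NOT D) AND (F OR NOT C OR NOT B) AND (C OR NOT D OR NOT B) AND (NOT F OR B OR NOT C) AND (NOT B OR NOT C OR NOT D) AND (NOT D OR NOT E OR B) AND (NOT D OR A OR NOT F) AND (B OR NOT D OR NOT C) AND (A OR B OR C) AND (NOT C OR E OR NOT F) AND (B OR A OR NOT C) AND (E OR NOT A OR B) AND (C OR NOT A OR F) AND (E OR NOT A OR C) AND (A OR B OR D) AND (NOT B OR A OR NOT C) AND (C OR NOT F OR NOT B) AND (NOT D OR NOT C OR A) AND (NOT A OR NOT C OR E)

A: false,  B: true,  C: false,  D: false,  E: false,  F: false

Case D = false:
Case C = false:
From the singleton clause (NOT F), F = false.
From the singleton clause (NOT E), E = false.
From the singleton clause (NOT A), A = false.
From the singleton clause (B), B = true.
This assignment satisfies each clause.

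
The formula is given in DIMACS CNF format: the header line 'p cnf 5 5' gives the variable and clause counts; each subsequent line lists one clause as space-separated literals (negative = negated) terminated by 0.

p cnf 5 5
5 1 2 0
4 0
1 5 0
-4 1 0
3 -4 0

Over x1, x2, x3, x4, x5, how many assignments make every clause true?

4

There are 2^5 = 32 truth assignments over (x1, x2, x3, x4, x5).
Split on x5. With x5 = True, the clauses containing x5 are satisfied and ¬x5 drops from the rest; 2 of the 2^4 = 16 assignments to the other variables satisfy what remains.
With x5 = False, by the same count on the reduced clause set, 2 assignments work.
(One model: x1=T, x2=F, x3=T, x4=T, x5=F.)
Total: 2 + 2 = 4.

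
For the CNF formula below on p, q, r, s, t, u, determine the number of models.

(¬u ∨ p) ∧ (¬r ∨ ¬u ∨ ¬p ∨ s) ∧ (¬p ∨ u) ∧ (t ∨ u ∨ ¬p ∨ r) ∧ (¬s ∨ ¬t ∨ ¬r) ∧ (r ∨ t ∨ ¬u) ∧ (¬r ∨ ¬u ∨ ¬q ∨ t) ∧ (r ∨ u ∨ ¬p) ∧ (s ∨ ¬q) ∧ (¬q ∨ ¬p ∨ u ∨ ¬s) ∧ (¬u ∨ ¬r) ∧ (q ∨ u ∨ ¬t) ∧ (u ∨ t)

There are 2^6 = 64 truth assignments over (p, q, r, s, t, u).
Split on t. With t = True, the clauses containing t are satisfied and ¬t drops from the rest; 4 of the 2^5 = 32 assignments to the other variables satisfy what remains.
With t = False, by the same count on the reduced clause set, 0 assignments work.
(One model: p=F, q=T, r=F, s=T, t=T, u=F.)
Total: 4 + 0 = 4.

4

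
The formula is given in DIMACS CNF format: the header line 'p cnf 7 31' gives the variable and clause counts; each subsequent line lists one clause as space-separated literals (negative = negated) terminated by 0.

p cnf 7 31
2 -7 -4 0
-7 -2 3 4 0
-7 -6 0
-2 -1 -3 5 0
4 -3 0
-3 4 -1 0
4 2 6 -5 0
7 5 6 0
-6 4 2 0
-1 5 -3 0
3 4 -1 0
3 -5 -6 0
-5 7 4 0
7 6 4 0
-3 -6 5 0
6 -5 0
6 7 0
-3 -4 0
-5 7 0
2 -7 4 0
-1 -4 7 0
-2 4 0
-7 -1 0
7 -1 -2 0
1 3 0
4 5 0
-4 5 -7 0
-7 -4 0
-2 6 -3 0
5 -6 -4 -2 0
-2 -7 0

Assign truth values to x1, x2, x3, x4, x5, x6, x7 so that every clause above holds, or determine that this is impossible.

UNSATISFIABLE

Try x7 = False.
(x6) alone gives x6 = True.
(¬x5) alone gives x5 = False.
(¬x3) alone gives x3 = False.
(x1) alone gives x1 = True.
(x4) alone gives x4 = True.
Now (¬x4) is unsatisfied and unit — conflict.
Backtrack on x7: now try x7 = True.
(¬x6) alone gives x6 = False.
(¬x5) alone gives x5 = False.
(¬x1) alone gives x1 = False.
(x3) alone gives x3 = True.
(x4) alone gives x4 = True.
Now (¬x4) is unsatisfied and unit — conflict.
Either choice for x7 ends in contradiction.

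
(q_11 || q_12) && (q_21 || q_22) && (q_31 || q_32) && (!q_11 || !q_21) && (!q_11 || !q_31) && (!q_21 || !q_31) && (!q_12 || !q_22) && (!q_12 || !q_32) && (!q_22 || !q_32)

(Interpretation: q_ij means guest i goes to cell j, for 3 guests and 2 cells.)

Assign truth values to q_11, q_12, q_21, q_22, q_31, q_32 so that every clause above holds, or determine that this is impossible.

UNSATISFIABLE

Branch on q_11: set q_11 = true.
From the singleton clause (!q_21), q_21 = false.
From the singleton clause (q_22), q_22 = true.
From the singleton clause (!q_31), q_31 = false.
From the singleton clause (q_32), q_32 = true.
That conflicts with the unit clause (!q_32).
That branch fails; take q_11 = false instead.
From the singleton clause (q_12), q_12 = true.
From the singleton clause (!q_22), q_22 = false.
From the singleton clause (q_21), q_21 = true.
From the singleton clause (!q_31), q_31 = false.
From the singleton clause (q_32), q_32 = true.
That conflicts with the unit clause (!q_32).
Neither q_11 = true nor q_11 = false works.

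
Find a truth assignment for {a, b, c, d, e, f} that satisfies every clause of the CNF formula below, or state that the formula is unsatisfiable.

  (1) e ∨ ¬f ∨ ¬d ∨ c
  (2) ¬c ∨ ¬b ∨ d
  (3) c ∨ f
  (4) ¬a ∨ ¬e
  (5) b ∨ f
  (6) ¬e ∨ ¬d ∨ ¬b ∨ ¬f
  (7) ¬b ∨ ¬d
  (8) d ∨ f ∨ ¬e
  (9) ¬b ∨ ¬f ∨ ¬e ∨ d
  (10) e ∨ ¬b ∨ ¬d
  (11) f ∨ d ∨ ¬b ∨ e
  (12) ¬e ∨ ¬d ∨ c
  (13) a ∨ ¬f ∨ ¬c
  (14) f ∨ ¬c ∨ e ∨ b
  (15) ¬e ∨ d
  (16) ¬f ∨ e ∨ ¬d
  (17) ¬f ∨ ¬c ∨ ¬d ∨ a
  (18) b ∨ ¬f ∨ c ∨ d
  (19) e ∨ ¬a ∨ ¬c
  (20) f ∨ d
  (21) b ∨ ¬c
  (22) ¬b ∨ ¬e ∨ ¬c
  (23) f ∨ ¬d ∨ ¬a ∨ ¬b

Case c = False:
(f) alone gives f = True.
Case e = False:
(¬d) alone gives d = False.
(b) alone gives b = True.
All clauses hold; a can take either value.

a ↦ True, b ↦ True, c ↦ False, d ↦ False, e ↦ False, f ↦ True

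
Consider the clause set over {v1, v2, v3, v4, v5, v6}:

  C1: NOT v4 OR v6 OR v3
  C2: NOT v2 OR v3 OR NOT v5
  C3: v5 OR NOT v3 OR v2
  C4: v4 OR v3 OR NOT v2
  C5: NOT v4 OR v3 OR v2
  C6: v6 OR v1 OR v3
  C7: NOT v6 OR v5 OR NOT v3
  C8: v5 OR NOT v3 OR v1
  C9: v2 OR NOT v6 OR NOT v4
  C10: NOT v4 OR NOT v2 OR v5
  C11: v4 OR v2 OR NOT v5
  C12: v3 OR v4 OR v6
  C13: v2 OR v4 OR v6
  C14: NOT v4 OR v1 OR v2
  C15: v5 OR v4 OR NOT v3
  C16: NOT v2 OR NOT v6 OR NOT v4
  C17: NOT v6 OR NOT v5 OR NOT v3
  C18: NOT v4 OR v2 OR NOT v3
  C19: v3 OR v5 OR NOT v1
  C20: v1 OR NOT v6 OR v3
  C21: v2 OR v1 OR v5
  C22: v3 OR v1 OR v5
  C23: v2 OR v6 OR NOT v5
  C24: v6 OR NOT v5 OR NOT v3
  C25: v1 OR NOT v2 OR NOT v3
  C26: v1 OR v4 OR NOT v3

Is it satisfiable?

No, unsatisfiable

Case v4 = false:
Case v3 = true:
(v5) alone gives v5 = true.
(v2) alone gives v2 = true.
(NOT v6) alone gives v6 = false.
Now (v6) is unsatisfied and unit — conflict.
Undo v3 and try v3 = false.
(NOT v2) alone gives v2 = false.
(NOT v5) alone gives v5 = false.
(v6) alone gives v6 = true.
(NOT v1) alone gives v1 = false.
Now (v1) is unsatisfied and unit — conflict.
Either choice for v3 ends in contradiction.
Undo v4 and try v4 = true.
Case v6 = true:
(v2) alone gives v2 = true.
Now (NOT v2) is unsatisfied and unit — conflict.
Undo v6 and try v6 = false.
(v3) alone gives v3 = true.
(v2) alone gives v2 = true.
(v5) alone gives v5 = true.
Now (NOT v5) is unsatisfied and unit — conflict.
Either choice for v6 ends in contradiction.
Either choice for v4 ends in contradiction.
No assignment satisfies every clause.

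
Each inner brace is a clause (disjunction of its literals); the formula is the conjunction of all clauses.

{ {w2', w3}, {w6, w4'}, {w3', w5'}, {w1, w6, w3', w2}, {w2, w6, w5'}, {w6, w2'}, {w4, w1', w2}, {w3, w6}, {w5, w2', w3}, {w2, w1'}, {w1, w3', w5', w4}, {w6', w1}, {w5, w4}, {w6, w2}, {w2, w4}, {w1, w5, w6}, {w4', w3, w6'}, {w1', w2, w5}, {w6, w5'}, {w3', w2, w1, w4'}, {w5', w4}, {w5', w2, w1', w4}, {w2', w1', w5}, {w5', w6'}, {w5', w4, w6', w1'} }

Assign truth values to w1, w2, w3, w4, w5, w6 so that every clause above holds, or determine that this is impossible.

Try w2 = 0.
The clause (w1') is unit, so w1 = 0.
The clause (w6') is unit, so w6 = 0.
That conflicts with the unit clause (w6).
So w2 must be the other value — set w2 = 1.
The clause (w3) is unit, so w3 = 1.
The clause (w5') is unit, so w5 = 0.
The clause (w6) is unit, so w6 = 1.
The clause (w1) is unit, so w1 = 1.
That conflicts with the unit clause (w1').
Neither w2 = 1 nor w2 = 0 works.

UNSATISFIABLE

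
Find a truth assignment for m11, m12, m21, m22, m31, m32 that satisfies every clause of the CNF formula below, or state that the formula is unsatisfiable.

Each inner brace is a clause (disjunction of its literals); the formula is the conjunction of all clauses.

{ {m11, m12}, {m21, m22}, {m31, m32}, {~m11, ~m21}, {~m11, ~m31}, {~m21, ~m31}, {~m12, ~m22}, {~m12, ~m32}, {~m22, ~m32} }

Case m11 = 1:
The clause (~m21) is unit, so m21 = 0.
The clause (m22) is unit, so m22 = 1.
The clause (~m31) is unit, so m31 = 0.
The clause (m32) is unit, so m32 = 1.
But (~m32) is also a unit clause — contradiction.
So m11 must be the other value — set m11 = 0.
The clause (m12) is unit, so m12 = 1.
The clause (~m22) is unit, so m22 = 0.
The clause (m21) is unit, so m21 = 1.
The clause (~m31) is unit, so m31 = 0.
The clause (m32) is unit, so m32 = 1.
But (~m32) is also a unit clause — contradiction.
Neither m11 = 1 nor m11 = 0 works.

UNSATISFIABLE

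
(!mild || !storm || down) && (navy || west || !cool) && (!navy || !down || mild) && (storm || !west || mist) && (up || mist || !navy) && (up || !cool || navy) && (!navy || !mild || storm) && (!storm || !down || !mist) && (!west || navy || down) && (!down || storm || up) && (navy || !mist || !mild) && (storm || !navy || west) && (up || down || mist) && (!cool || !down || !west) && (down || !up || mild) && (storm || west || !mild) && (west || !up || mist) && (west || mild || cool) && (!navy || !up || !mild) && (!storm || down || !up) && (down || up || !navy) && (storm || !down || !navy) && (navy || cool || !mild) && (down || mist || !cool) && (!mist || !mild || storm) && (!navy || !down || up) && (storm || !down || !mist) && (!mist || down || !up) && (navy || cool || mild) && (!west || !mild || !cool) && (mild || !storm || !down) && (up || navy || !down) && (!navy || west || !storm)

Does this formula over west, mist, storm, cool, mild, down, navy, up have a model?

Unsatisfiable

Case mild = false:
Case navy = false:
From the singleton clause (cool), cool = true.
From the singleton clause (west), west = true.
From the singleton clause (up), up = true.
From the singleton clause (down), down = true.
But (!down) is also a unit clause — contradiction.
Backtrack on navy: now try navy = true.
From the singleton clause (!down), down = false.
From the singleton clause (!up), up = false.
But (up) is also a unit clause — contradiction.
Both values of navy lead to a conflict.
Backtrack on mild: now try mild = true.
Case storm = false:
From the singleton clause (!navy), navy = false.
From the singleton clause (!mist), mist = false.
From the singleton clause (!west), west = false.
But (west) is also a unit clause — contradiction.
Backtrack on storm: now try storm = true.
From the singleton clause (down), down = true.
From the singleton clause (!mist), mist = false.
Case up = true:
From the singleton clause (west), west = true.
From the singleton clause (!cool), cool = false.
From the singleton clause (!navy), navy = false.
But (navy) is also a unit clause — contradiction.
Backtrack on up: now try up = false.
From the singleton clause (!navy), navy = false.
But (navy) is also a unit clause — contradiction.
Both values of up lead to a conflict.
Both values of storm lead to a conflict.
Both values of mild lead to a conflict.
No assignment satisfies every clause.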